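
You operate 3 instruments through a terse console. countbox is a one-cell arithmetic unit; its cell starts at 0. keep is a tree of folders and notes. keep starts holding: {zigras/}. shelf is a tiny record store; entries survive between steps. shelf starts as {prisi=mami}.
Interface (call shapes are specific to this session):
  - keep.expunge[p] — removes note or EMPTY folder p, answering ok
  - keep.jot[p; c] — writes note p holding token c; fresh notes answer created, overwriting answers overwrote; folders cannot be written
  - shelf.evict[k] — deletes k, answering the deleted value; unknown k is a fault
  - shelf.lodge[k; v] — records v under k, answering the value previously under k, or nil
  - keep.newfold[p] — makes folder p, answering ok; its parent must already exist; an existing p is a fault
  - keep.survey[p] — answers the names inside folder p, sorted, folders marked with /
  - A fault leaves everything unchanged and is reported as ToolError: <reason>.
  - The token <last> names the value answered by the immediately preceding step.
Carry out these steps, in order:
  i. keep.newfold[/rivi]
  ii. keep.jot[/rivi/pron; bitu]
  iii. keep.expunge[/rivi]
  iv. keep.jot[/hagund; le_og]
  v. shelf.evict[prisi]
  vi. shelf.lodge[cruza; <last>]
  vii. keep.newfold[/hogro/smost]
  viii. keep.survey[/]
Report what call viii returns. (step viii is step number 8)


% keep.newfold(p='/rivi') -> ok
% keep.jot(p='/rivi/pron', c='bitu') -> created
% keep.expunge(p='/rivi') -> ToolError: not empty
% keep.jot(p='/hagund', c='le_og') -> created
% shelf.evict(k='prisi') -> mami
% shelf.lodge(k='cruza', v='<last>') -> nil
% keep.newfold(p='/hogro/smost') -> ToolError: no parent
% keep.survey(p='/') -> [hagund, rivi/, zigras/]

Answer: [hagund, rivi/, zigras/]


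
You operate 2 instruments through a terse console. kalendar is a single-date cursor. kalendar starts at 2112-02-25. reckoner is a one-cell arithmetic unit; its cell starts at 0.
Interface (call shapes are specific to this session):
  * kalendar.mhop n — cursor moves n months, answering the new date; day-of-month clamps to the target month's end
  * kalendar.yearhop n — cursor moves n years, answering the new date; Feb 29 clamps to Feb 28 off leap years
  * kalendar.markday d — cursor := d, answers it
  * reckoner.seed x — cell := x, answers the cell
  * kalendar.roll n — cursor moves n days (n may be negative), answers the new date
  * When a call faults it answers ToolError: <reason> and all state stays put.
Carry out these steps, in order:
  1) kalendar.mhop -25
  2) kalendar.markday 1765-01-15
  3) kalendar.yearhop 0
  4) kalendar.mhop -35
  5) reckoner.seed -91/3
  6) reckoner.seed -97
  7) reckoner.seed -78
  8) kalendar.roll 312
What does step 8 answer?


I invoke kalendar.mhop on n='-25', giving 2110-01-25.
I run kalendar.markday on d='1765-01-15', — result: 1765-01-15.
I invoke kalendar.yearhop on n='0', which returns 1765-01-15.
I try kalendar.mhop on n='-35', yielding 1762-02-15.
Next I call reckoner.seed on x='-91/3', → -91/3.
Then reckoner.seed on x='-97', yielding -97.
I run reckoner.seed on x='-78', yielding -78.
I use kalendar.roll on n='312', giving 1762-12-24.

Answer: 1762-12-24


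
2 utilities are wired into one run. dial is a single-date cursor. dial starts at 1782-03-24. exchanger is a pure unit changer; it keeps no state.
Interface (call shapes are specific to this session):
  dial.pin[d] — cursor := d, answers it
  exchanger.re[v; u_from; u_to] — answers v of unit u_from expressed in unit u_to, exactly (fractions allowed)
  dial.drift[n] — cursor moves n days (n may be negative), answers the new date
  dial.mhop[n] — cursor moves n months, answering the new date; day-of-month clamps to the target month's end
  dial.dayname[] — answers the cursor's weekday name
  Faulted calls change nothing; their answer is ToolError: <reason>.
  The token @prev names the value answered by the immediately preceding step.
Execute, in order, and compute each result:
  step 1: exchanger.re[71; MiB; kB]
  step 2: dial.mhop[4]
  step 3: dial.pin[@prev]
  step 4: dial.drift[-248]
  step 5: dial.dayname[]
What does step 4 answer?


Answer: 1781-11-18

Derivation:
# 1. exchanger.re(v→71, u_from→MiB, u_to→kB) ~> 9306112/125
# 2. dial.mhop(n→4) ~> 1782-07-24
# 3. dial.pin(d→@prev) ~> 1782-07-24
# 4. dial.drift(n→-248) ~> 1781-11-18
# 5. dial.dayname() ~> Sunday


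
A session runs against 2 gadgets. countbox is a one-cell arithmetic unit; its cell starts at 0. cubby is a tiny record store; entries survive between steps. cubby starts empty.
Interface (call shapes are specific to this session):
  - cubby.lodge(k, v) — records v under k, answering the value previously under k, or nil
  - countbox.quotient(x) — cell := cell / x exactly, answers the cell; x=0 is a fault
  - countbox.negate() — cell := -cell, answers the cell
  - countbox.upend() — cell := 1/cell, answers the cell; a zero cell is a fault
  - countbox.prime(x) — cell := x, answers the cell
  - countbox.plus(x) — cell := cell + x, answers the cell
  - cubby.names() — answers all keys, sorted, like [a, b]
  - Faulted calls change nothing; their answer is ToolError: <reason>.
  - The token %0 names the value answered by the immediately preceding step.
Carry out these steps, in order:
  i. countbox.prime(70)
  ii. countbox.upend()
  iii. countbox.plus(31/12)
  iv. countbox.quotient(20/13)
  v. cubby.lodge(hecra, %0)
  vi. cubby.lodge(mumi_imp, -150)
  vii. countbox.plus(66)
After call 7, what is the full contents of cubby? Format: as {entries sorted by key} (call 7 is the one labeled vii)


Answer: {hecra=14183/8400, mumi_imp=-150}

Derivation:
Step: prime[x→70]
Result: 70
Step: upend[]
Result: 1/70
Step: plus[x→31/12]
Result: 1091/420
Step: quotient[x→20/13]
Result: 14183/8400
Step: lodge[k→hecra; v→%0]
Result: nil
Step: lodge[k→mumi_imp; v→-150]
Result: nil
Step: plus[x→66]
Result: 568583/8400


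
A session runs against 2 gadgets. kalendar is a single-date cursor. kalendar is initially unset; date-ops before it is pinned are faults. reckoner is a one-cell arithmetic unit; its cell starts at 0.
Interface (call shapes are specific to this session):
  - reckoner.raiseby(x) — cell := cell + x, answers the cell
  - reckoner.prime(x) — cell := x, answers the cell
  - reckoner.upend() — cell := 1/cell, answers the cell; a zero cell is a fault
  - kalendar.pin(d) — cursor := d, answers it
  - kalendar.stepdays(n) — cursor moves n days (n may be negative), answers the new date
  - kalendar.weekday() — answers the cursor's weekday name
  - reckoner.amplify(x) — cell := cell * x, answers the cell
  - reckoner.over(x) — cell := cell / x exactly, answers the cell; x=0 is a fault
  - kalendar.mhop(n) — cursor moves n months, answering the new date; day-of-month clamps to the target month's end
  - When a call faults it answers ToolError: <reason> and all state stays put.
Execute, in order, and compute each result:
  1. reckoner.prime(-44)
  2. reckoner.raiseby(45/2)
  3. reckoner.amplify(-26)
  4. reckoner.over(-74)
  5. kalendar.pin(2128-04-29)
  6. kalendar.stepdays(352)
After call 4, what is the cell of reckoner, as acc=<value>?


>> reckoner.prime(x=-44)
<< -44
>> reckoner.raiseby(x=45/2)
<< -43/2
>> reckoner.amplify(x=-26)
<< 559
>> reckoner.over(x=-74)
<< -559/74
>> kalendar.pin(d=2128-04-29)
<< 2128-04-29
>> kalendar.stepdays(n=352)
<< 2129-04-16

Answer: acc=-559/74


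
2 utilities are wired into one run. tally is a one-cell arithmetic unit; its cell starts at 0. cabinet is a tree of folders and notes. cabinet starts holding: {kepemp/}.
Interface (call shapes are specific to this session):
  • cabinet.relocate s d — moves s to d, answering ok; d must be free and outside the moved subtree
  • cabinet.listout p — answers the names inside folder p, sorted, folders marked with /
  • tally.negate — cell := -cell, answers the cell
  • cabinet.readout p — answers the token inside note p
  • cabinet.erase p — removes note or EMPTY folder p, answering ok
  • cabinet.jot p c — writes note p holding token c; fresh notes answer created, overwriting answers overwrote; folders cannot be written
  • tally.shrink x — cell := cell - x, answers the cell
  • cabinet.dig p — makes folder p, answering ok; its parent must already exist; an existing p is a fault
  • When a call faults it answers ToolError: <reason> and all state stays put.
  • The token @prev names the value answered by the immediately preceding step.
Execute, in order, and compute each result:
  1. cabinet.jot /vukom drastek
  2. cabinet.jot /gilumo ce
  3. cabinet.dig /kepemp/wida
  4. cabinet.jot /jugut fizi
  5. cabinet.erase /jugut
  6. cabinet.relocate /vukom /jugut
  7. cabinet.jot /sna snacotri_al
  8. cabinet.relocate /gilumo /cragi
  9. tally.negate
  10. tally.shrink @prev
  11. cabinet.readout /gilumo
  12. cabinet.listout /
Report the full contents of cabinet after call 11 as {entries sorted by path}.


Answer: {cragi=ce, jugut=drastek, kepemp/, kepemp/wida/, sna=snacotri_al}

Derivation:
$ cabinet.jot p: /vukom c: drastek
  created
$ cabinet.jot p: /gilumo c: ce
  created
$ cabinet.dig p: /kepemp/wida
  ok
$ cabinet.jot p: /jugut c: fizi
  created
$ cabinet.erase p: /jugut
  ok
$ cabinet.relocate s: /vukom d: /jugut
  ok
$ cabinet.jot p: /sna c: snacotri_al
  created
$ cabinet.relocate s: /gilumo d: /cragi
  ok
$ tally.negate
  0
$ tally.shrink x: @prev
  0
$ cabinet.readout p: /gilumo
  ToolError: not found
$ cabinet.listout p: /
  [cragi, jugut, kepemp/, sna]


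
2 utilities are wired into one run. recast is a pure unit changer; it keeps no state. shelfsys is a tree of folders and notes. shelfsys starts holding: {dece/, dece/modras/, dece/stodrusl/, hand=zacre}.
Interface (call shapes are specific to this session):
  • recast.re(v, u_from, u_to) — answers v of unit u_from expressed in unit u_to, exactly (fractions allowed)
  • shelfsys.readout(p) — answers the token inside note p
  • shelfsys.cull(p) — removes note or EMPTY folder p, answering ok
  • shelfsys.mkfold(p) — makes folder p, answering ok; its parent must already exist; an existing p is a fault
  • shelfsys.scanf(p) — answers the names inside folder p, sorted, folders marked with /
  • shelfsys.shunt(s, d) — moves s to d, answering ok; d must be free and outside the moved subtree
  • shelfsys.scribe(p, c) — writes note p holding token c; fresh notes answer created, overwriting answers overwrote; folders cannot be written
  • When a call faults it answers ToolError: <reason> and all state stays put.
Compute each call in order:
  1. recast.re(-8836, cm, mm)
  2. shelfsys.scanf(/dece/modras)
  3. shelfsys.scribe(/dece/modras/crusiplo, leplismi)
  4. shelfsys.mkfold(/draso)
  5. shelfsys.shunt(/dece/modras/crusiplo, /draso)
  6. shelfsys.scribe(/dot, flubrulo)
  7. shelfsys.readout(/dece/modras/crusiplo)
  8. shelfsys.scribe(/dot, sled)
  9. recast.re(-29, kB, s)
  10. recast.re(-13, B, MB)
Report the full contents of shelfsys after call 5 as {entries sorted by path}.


Answer: {dece/, dece/modras/, dece/modras/crusiplo=leplismi, dece/stodrusl/, draso/, hand=zacre}

Derivation:
·→ recast.re(v→-8836, u_from→cm, u_to→mm)
·← -88360
·→ shelfsys.scanf(p→/dece/modras)
·← []
·→ shelfsys.scribe(p→/dece/modras/crusiplo, c→leplismi)
·← created
·→ shelfsys.mkfold(p→/draso)
·← ok
·→ shelfsys.shunt(s→/dece/modras/crusiplo, d→/draso)
·← ToolError: exists
·→ shelfsys.scribe(p→/dot, c→flubrulo)
·← created
·→ shelfsys.readout(p→/dece/modras/crusiplo)
·← leplismi
·→ shelfsys.scribe(p→/dot, c→sled)
·← overwrote
·→ recast.re(v→-29, u_from→kB, u_to→s)
·← ToolError: incompatible units
·→ recast.re(v→-13, u_from→B, u_to→MB)
·← -13/1000000


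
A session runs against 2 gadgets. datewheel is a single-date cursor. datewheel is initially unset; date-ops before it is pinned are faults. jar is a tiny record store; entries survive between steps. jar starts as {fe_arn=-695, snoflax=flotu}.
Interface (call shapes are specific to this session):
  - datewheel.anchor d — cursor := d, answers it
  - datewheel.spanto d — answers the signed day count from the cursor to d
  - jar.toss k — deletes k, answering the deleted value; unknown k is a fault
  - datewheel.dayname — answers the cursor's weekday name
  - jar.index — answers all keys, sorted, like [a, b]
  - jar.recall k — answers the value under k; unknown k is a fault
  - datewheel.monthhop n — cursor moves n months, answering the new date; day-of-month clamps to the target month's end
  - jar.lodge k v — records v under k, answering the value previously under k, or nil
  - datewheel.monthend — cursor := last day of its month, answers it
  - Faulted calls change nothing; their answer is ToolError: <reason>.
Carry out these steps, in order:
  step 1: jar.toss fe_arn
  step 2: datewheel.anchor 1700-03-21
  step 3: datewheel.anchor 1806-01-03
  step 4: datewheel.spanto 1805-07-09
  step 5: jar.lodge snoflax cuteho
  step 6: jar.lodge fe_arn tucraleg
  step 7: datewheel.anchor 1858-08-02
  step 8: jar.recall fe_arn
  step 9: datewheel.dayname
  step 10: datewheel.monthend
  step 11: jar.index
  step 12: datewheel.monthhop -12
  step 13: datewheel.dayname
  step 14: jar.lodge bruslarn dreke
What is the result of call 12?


==> jar.toss(k='fe_arn')
<== -695
==> datewheel.anchor(d='1700-03-21')
<== 1700-03-21
==> datewheel.anchor(d='1806-01-03')
<== 1806-01-03
==> datewheel.spanto(d='1805-07-09')
<== -178
==> jar.lodge(k='snoflax', v='cuteho')
<== flotu
==> jar.lodge(k='fe_arn', v='tucraleg')
<== nil
==> datewheel.anchor(d='1858-08-02')
<== 1858-08-02
==> jar.recall(k='fe_arn')
<== tucraleg
==> datewheel.dayname()
<== Monday
==> datewheel.monthend()
<== 1858-08-31
==> jar.index()
<== [fe_arn, snoflax]
==> datewheel.monthhop(n='-12')
<== 1857-08-31
==> datewheel.dayname()
<== Monday
==> jar.lodge(k='bruslarn', v='dreke')
<== nil

Answer: 1857-08-31


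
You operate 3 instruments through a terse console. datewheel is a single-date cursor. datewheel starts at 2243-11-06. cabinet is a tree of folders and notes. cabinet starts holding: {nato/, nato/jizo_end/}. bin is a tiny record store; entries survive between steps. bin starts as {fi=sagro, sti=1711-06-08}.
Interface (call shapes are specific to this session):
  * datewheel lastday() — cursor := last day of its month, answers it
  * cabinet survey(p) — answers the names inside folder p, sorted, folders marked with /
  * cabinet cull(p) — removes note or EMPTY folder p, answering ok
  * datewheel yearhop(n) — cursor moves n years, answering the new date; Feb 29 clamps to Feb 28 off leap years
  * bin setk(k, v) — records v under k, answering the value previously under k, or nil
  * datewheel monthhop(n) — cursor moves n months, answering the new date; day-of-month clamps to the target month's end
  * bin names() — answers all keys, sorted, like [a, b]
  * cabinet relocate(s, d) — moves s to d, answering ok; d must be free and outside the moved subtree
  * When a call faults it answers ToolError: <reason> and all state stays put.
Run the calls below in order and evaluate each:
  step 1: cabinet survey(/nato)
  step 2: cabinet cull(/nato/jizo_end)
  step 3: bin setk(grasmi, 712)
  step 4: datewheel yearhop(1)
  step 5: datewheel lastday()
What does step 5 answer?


Answer: 2244-11-30

Derivation:
I invoke cabinet survey using p='/nato', and see [jizo_end/].
Calling cabinet cull using p='/nato/jizo_end', — result: ok.
I use bin setk using k='grasmi', v='712', → nil.
I invoke datewheel yearhop using n='1', and get 2244-11-06.
Calling datewheel lastday, — result: 2244-11-30.


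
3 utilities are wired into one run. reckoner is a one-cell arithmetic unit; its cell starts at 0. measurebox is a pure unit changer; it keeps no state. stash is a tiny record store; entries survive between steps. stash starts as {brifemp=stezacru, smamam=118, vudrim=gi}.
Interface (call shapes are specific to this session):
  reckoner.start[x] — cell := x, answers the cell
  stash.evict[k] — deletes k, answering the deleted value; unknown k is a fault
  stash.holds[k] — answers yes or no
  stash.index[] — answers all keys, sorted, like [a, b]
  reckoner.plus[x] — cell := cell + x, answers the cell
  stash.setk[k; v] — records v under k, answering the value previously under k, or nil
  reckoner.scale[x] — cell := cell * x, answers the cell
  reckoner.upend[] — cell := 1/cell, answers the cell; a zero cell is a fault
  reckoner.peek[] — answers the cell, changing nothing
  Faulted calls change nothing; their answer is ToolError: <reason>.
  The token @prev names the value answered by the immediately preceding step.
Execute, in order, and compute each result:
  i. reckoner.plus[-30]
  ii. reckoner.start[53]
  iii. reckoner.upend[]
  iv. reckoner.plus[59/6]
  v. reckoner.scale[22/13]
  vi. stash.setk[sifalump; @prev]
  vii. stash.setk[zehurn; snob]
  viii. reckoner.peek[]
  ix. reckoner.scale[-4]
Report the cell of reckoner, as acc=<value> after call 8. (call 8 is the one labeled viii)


~$ reckoner.plus -30
= -30
~$ reckoner.start 53
= 53
~$ reckoner.upend
= 1/53
~$ reckoner.plus 59/6
= 3133/318
~$ reckoner.scale 22/13
= 2651/159
~$ stash.setk sifalump @prev
= nil
~$ stash.setk zehurn snob
= nil
~$ reckoner.peek
= 2651/159
~$ reckoner.scale -4
= -10604/159

Answer: acc=2651/159


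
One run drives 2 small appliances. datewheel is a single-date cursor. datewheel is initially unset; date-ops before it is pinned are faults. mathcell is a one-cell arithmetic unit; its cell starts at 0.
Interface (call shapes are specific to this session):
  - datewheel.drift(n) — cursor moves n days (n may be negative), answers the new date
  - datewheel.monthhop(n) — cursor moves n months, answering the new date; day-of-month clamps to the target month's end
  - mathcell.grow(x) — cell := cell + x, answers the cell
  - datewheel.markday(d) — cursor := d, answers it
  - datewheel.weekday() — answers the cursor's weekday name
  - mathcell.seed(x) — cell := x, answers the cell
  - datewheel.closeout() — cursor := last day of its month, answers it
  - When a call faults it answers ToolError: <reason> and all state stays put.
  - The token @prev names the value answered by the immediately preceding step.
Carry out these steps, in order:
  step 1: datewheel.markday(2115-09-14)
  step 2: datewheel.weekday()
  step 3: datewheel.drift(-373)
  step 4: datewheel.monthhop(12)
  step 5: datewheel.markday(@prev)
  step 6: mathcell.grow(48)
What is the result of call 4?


Answer: 2115-09-06

Derivation:
> datewheel.markday d=2115-09-14
[out] 2115-09-14
> datewheel.weekday
[out] Saturday
> datewheel.drift n=-373
[out] 2114-09-06
> datewheel.monthhop n=12
[out] 2115-09-06
> datewheel.markday d=@prev
[out] 2115-09-06
> mathcell.grow x=48
[out] 48


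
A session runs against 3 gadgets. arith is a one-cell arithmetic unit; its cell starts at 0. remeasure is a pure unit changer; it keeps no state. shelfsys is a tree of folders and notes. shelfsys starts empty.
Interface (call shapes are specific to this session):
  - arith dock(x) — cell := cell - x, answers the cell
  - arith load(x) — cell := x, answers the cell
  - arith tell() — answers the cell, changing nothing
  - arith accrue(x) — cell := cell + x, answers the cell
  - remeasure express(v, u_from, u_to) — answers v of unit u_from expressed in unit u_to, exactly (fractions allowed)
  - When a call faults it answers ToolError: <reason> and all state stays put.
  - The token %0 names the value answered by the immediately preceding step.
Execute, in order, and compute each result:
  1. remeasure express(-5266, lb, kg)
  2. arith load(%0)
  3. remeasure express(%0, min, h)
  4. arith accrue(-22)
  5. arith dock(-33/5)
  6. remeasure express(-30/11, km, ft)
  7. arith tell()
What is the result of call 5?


Answer: -120200871021/50000000

Derivation:
→ remeasure express(v=-5266, u_from=lb, u_to=kg)
← -119430871021/50000000
→ arith load(x=%0)
← -119430871021/50000000
→ remeasure express(v=%0, u_from=min, u_to=h)
← -119430871021/3000000000
→ arith accrue(x=-22)
← -120530871021/50000000
→ arith dock(x=-33/5)
← -120200871021/50000000
→ remeasure express(v=-30/11, u_from=km, u_to=ft)
← -12500000/1397
→ arith tell()
← -120200871021/50000000


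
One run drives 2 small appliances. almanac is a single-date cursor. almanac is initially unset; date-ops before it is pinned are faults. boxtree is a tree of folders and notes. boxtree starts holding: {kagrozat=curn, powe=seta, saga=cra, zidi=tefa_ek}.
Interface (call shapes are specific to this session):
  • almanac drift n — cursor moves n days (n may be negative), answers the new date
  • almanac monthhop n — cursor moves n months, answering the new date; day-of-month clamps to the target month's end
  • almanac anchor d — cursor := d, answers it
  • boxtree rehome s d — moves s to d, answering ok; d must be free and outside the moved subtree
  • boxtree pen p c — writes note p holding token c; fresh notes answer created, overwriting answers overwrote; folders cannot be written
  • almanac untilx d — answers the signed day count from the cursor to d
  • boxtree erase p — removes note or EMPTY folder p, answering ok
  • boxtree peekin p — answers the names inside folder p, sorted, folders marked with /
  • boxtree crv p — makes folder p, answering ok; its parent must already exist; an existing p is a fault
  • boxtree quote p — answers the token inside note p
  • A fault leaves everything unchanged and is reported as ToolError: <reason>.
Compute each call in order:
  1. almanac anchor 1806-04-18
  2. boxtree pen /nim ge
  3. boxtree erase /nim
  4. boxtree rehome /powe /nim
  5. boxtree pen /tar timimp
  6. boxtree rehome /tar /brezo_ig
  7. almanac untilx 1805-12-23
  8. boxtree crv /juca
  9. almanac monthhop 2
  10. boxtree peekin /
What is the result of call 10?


>> almanac anchor(d='1806-04-18')
<< 1806-04-18
>> boxtree pen(p='/nim', c='ge')
<< created
>> boxtree erase(p='/nim')
<< ok
>> boxtree rehome(s='/powe', d='/nim')
<< ok
>> boxtree pen(p='/tar', c='timimp')
<< created
>> boxtree rehome(s='/tar', d='/brezo_ig')
<< ok
>> almanac untilx(d='1805-12-23')
<< -116
>> boxtree crv(p='/juca')
<< ok
>> almanac monthhop(n='2')
<< 1806-06-18
>> boxtree peekin(p='/')
<< [brezo_ig, juca/, kagrozat, nim, saga, zidi]

Answer: [brezo_ig, juca/, kagrozat, nim, saga, zidi]


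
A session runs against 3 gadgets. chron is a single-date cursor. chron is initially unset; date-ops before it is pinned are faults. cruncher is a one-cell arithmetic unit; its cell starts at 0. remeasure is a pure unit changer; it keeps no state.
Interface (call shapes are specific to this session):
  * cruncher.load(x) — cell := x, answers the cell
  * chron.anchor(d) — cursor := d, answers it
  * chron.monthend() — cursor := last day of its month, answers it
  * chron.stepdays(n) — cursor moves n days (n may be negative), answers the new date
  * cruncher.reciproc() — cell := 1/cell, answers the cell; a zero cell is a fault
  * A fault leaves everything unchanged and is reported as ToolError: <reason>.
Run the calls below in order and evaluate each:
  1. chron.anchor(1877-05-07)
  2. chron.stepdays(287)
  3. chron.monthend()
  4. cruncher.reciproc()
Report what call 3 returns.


Answer: 1878-02-28

Derivation:
$ chron.anchor d=1877-05-07
  1877-05-07
$ chron.stepdays n=287
  1878-02-18
$ chron.monthend
  1878-02-28
$ cruncher.reciproc
  ToolError: reciprocal of zero


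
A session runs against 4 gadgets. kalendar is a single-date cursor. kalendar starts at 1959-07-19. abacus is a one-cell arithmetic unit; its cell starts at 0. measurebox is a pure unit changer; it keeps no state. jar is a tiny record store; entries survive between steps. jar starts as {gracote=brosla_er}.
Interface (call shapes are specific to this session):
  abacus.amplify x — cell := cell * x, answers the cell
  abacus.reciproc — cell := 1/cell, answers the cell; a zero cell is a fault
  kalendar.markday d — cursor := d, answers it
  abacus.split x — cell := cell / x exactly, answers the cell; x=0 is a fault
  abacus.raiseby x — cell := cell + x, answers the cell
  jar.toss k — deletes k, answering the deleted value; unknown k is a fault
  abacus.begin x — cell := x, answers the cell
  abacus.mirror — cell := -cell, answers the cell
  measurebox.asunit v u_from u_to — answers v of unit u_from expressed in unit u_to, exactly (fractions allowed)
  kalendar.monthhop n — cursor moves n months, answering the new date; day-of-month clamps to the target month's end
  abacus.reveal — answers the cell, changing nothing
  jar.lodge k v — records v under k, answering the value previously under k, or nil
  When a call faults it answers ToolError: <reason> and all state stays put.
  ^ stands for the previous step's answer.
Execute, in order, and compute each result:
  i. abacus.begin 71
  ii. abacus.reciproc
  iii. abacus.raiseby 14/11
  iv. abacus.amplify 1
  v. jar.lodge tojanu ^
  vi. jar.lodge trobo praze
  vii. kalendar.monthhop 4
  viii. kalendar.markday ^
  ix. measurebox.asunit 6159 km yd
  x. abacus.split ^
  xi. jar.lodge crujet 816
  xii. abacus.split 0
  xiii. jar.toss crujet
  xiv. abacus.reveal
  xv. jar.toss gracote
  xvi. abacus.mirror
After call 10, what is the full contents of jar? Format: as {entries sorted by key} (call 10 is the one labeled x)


Answer: {gracote=brosla_er, tojanu=1005/781, trobo=praze}

Derivation:
> abacus.begin x='71'
= 71
> abacus.reciproc
= 1/71
> abacus.raiseby x='14/11'
= 1005/781
> abacus.amplify x='1'
= 1005/781
> jar.lodge k='tojanu' v='^'
= nil
> jar.lodge k='trobo' v='praze'
= nil
> kalendar.monthhop n='4'
= 1959-11-19
> kalendar.markday d='^'
= 1959-11-19
> measurebox.asunit v='6159' u_from='km' u_to='yd'
= 2566250000/381
> abacus.split x='^'
= 76581/400848250000
> jar.lodge k='crujet' v='816'
= nil
> abacus.split x='0'
= ToolError: division by zero
> jar.toss k='crujet'
= 816
> abacus.reveal
= 76581/400848250000
> jar.toss k='gracote'
= brosla_er
> abacus.mirror
= -76581/400848250000


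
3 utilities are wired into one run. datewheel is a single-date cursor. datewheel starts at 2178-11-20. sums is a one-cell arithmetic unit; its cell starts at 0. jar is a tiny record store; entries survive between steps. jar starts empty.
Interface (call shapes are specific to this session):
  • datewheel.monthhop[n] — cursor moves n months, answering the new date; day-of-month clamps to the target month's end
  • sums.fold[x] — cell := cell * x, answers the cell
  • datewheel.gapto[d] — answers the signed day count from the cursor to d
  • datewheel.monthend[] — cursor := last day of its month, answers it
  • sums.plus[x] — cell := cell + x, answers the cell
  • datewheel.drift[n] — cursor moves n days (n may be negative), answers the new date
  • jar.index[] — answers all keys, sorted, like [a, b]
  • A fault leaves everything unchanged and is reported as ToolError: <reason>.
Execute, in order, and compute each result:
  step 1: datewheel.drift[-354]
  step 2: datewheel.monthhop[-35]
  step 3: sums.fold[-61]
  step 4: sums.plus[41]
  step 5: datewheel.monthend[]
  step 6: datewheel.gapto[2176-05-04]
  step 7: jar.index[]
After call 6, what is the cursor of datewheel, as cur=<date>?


Act: datewheel.drift[n→-354]
Obs: 2177-12-01
Act: datewheel.monthhop[n→-35]
Obs: 2175-01-01
Act: sums.fold[x→-61]
Obs: 0
Act: sums.plus[x→41]
Obs: 41
Act: datewheel.monthend[]
Obs: 2175-01-31
Act: datewheel.gapto[d→2176-05-04]
Obs: 459
Act: jar.index[]
Obs: []

Answer: cur=2175-01-31


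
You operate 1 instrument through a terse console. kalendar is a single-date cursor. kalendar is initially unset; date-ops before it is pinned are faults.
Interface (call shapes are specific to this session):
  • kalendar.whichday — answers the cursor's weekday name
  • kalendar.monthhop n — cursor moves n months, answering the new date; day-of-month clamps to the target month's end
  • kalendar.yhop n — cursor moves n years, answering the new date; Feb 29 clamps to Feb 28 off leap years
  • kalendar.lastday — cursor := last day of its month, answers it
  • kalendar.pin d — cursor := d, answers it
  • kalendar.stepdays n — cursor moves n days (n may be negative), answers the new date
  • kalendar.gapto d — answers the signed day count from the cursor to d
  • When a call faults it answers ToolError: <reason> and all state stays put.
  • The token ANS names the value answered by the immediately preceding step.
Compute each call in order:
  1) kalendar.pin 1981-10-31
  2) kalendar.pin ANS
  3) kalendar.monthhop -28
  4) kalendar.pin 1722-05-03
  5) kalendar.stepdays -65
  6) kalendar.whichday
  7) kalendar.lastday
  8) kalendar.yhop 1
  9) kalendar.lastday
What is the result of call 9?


·→ pin(d: 1981-10-31)
·← 1981-10-31
·→ pin(d: ANS)
·← 1981-10-31
·→ monthhop(n: -28)
·← 1979-06-30
·→ pin(d: 1722-05-03)
·← 1722-05-03
·→ stepdays(n: -65)
·← 1722-02-27
·→ whichday()
·← Friday
·→ lastday()
·← 1722-02-28
·→ yhop(n: 1)
·← 1723-02-28
·→ lastday()
·← 1723-02-28

Answer: 1723-02-28


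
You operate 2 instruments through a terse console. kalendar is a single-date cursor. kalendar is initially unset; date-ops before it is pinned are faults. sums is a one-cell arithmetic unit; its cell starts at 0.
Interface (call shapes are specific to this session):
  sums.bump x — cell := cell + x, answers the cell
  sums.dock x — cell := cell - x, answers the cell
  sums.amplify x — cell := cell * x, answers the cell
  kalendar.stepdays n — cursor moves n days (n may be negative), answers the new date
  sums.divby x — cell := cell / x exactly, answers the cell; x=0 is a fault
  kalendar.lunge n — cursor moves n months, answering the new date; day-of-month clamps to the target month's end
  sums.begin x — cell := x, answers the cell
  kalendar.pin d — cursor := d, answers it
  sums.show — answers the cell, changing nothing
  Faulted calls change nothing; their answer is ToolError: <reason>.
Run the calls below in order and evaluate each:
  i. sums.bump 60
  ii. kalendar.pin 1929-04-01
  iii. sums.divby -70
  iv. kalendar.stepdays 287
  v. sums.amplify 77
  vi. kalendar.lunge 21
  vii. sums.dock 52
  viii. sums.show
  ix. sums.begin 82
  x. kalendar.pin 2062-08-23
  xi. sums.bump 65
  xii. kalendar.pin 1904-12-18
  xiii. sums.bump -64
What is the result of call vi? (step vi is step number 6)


Answer: 1931-10-13

Derivation:
==> sums.bump(x: 60)
<== 60
==> kalendar.pin(d: 1929-04-01)
<== 1929-04-01
==> sums.divby(x: -70)
<== -6/7
==> kalendar.stepdays(n: 287)
<== 1930-01-13
==> sums.amplify(x: 77)
<== -66
==> kalendar.lunge(n: 21)
<== 1931-10-13
==> sums.dock(x: 52)
<== -118
==> sums.show()
<== -118
==> sums.begin(x: 82)
<== 82
==> kalendar.pin(d: 2062-08-23)
<== 2062-08-23
==> sums.bump(x: 65)
<== 147
==> kalendar.pin(d: 1904-12-18)
<== 1904-12-18
==> sums.bump(x: -64)
<== 83


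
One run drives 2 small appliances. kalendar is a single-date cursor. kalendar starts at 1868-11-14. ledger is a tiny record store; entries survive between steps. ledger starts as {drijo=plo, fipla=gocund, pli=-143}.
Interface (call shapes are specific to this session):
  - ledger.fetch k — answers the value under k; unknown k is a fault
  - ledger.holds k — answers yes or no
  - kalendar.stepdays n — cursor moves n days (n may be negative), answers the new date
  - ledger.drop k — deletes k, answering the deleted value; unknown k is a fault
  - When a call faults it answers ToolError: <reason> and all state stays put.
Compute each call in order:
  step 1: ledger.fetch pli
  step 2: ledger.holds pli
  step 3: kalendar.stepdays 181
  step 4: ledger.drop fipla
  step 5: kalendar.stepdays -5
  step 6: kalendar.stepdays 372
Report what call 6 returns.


-> ledger.fetch(k=pli)
<- -143
-> ledger.holds(k=pli)
<- yes
-> kalendar.stepdays(n=181)
<- 1869-05-14
-> ledger.drop(k=fipla)
<- gocund
-> kalendar.stepdays(n=-5)
<- 1869-05-09
-> kalendar.stepdays(n=372)
<- 1870-05-16

Answer: 1870-05-16


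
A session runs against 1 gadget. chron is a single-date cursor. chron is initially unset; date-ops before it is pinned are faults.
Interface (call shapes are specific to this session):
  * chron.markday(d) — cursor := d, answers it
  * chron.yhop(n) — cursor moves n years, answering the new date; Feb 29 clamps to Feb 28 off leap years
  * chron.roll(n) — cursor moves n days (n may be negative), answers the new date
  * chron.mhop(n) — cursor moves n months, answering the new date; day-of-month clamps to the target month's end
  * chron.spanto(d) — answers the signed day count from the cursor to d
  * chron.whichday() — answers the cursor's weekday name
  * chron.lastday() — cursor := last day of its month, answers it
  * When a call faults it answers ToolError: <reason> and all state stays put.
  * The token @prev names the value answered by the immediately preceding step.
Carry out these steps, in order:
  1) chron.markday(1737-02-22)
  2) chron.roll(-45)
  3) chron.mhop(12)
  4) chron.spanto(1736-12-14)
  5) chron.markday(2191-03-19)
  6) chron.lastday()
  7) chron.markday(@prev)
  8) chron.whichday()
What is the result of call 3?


==> chron.markday(d: 1737-02-22)
<== 1737-02-22
==> chron.roll(n: -45)
<== 1737-01-08
==> chron.mhop(n: 12)
<== 1738-01-08
==> chron.spanto(d: 1736-12-14)
<== -390
==> chron.markday(d: 2191-03-19)
<== 2191-03-19
==> chron.lastday()
<== 2191-03-31
==> chron.markday(d: @prev)
<== 2191-03-31
==> chron.whichday()
<== Thursday

Answer: 1738-01-08


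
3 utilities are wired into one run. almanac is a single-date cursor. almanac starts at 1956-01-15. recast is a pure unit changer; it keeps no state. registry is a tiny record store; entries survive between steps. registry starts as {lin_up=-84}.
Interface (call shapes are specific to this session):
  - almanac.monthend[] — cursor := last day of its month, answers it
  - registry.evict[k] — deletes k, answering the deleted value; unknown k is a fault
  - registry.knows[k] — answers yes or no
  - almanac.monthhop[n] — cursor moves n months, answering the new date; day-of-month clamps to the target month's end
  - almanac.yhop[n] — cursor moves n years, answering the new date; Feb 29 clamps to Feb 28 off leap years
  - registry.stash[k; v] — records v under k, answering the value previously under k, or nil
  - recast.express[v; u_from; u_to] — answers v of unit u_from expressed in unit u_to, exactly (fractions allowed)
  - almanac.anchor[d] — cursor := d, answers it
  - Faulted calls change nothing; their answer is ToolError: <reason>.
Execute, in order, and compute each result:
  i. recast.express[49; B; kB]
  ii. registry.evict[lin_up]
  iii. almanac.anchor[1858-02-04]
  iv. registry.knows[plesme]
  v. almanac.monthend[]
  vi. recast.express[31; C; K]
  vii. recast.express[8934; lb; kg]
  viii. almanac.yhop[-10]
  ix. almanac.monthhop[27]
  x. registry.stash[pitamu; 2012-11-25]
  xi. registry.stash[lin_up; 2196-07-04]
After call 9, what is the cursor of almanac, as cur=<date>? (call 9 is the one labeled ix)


Answer: cur=1850-05-28

Derivation:
·→ recast.express(49, B, kB)
·← 49/1000
·→ registry.evict(lin_up)
·← -84
·→ almanac.anchor(1858-02-04)
·← 1858-02-04
·→ registry.knows(plesme)
·← no
·→ almanac.monthend()
·← 1858-02-28
·→ recast.express(31, C, K)
·← 6083/20
·→ recast.express(8934, lb, kg)
·← 202619711679/50000000
·→ almanac.yhop(-10)
·← 1848-02-28
·→ almanac.monthhop(27)
·← 1850-05-28
·→ registry.stash(pitamu, 2012-11-25)
·← nil
·→ registry.stash(lin_up, 2196-07-04)
·← nil


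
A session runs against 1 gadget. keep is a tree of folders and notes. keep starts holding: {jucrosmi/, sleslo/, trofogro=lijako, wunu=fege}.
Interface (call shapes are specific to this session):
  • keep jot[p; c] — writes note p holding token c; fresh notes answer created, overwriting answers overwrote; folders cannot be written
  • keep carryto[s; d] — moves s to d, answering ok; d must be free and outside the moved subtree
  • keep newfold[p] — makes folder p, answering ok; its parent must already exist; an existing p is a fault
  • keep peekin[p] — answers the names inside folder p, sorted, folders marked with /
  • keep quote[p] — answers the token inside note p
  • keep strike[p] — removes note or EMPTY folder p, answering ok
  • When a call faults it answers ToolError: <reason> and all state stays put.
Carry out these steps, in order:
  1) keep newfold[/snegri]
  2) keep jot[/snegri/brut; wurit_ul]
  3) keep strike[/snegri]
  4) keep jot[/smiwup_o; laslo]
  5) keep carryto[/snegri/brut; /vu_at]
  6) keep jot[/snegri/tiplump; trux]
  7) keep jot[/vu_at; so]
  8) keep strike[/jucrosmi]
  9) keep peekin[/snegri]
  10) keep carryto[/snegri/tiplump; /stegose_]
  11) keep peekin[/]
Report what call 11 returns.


Do: keep newfold[p→/snegri]
See: ok
Do: keep jot[p→/snegri/brut; c→wurit_ul]
See: created
Do: keep strike[p→/snegri]
See: ToolError: not empty
Do: keep jot[p→/smiwup_o; c→laslo]
See: created
Do: keep carryto[s→/snegri/brut; d→/vu_at]
See: ok
Do: keep jot[p→/snegri/tiplump; c→trux]
See: created
Do: keep jot[p→/vu_at; c→so]
See: overwrote
Do: keep strike[p→/jucrosmi]
See: ok
Do: keep peekin[p→/snegri]
See: [tiplump]
Do: keep carryto[s→/snegri/tiplump; d→/stegose_]
See: ok
Do: keep peekin[p→/]
See: [sleslo/, smiwup_o, snegri/, stegose_, trofogro, vu_at, wunu]

Answer: [sleslo/, smiwup_o, snegri/, stegose_, trofogro, vu_at, wunu]


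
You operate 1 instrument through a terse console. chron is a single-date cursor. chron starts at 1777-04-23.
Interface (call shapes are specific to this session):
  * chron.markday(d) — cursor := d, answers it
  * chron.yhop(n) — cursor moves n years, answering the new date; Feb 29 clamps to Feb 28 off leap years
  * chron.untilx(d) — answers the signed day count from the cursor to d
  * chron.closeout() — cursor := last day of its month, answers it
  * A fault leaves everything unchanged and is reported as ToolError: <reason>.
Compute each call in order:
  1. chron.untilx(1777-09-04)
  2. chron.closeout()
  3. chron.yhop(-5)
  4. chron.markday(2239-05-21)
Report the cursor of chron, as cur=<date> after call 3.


Answer: cur=1772-04-30

Derivation:
~$ chron.untilx 1777-09-04
[out] 134
~$ chron.closeout
[out] 1777-04-30
~$ chron.yhop -5
[out] 1772-04-30
~$ chron.markday 2239-05-21
[out] 2239-05-21


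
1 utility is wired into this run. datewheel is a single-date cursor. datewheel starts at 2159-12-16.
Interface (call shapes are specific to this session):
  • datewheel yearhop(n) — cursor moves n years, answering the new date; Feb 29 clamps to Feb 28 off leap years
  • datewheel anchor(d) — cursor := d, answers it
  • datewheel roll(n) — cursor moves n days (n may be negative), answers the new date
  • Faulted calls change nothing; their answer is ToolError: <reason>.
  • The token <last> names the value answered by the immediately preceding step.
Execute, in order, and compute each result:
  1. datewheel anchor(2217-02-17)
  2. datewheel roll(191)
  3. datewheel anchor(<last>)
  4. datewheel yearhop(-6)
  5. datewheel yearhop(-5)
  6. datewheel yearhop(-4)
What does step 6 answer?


Answer: 2202-08-27

Derivation:
Step: datewheel anchor[d=2217-02-17]
Result: 2217-02-17
Step: datewheel roll[n=191]
Result: 2217-08-27
Step: datewheel anchor[d=<last>]
Result: 2217-08-27
Step: datewheel yearhop[n=-6]
Result: 2211-08-27
Step: datewheel yearhop[n=-5]
Result: 2206-08-27
Step: datewheel yearhop[n=-4]
Result: 2202-08-27


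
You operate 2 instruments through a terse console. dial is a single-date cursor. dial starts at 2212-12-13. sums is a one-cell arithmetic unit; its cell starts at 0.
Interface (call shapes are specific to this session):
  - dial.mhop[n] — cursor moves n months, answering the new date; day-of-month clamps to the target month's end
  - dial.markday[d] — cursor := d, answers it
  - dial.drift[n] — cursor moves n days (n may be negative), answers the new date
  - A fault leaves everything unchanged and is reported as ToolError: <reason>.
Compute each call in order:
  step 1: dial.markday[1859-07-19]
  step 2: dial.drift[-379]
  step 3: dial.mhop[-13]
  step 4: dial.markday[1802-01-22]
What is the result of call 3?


Answer: 1857-06-05

Derivation:
> dial.markday d=1859-07-19
[out] 1859-07-19
> dial.drift n=-379
[out] 1858-07-05
> dial.mhop n=-13
[out] 1857-06-05
> dial.markday d=1802-01-22
[out] 1802-01-22
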